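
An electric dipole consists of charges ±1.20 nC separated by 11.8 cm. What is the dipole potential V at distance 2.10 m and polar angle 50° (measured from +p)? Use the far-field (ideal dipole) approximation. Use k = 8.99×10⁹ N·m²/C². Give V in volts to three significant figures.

V ≈ 0.186 V

Dipole moment p = qd = (1.20×10⁻⁹ C)(0.118 m) = 1.416×10⁻¹⁰ C·m.
The dipole potential is V = kp cosθ / r².
V = (8.99×10⁹)(1.416×10⁻¹⁰)·cos50° / (2.10)² = 0.1855 V.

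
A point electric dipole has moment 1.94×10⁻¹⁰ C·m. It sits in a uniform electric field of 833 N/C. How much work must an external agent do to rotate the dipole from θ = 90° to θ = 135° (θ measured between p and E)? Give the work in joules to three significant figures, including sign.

W_ext = ΔU = U(θ₂) − U(θ₁) = −pE cosθ₂ − (−pE cosθ₁) = pE(cosθ₁ − cosθ₂).
W = (1.94×10⁻¹⁰)(833)·(cos90° − cos135°) = (1.616×10⁻⁷)·(+0.7071) = 1.143×10⁻⁷ J.

W ≈ 1.14×10⁻⁷ J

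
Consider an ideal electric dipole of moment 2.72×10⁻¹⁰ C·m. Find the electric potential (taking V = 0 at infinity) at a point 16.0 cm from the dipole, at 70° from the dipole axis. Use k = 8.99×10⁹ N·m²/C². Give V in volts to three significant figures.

The dipole potential is V = kp cosθ / r².
V = (8.99×10⁹)(2.72×10⁻¹⁰)·cos70° / (0.160)² = 32.67 V.

V ≈ 32.7 V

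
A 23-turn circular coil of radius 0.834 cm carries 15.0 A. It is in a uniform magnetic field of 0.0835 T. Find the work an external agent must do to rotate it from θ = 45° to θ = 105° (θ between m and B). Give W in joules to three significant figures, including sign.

W ≈ 0.00608 J

m = NIA = NIπa² = 23·(15.0)·π·(0.00834)² = 0.07539 A·m².
W_ext = ΔU = −mB cosθ₂ + mB cosθ₁ = mB(cosθ₁ − cosθ₂).
W = (0.07539)(0.0835)·(cos45° − cos105°) = (0.006295)·(+0.9659) = 0.006081 J.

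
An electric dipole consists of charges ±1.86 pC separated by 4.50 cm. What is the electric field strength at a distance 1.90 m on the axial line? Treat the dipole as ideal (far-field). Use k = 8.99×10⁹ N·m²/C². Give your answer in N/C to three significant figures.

E ≈ 2.19×10⁻⁴ N/C

Dipole moment p = qd = (1.86×10⁻¹² C)(0.0450 m) = 8.37×10⁻¹⁴ C·m.
On the dipole axis E = 2kp/r³.
E = 2·(8.99×10⁹)(8.37×10⁻¹⁴) / (1.90)³ = 2.194×10⁻⁴ N/C.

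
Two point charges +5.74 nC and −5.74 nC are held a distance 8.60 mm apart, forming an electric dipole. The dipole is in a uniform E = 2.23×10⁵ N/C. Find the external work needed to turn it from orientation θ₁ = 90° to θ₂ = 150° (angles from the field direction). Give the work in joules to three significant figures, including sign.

Dipole moment p = qd = (5.74×10⁻⁹ C)(0.00860 m) = 4.936×10⁻¹¹ C·m.
W_ext = ΔU = U(θ₂) − U(θ₁) = −pE cosθ₂ − (−pE cosθ₁) = pE(cosθ₁ − cosθ₂).
W = (4.936×10⁻¹¹)(2.23×10⁵)·(cos90° − cos150°) = (1.101×10⁻⁵)·(+0.8660) = 9.533×10⁻⁶ J.

W ≈ 9.53×10⁻⁶ J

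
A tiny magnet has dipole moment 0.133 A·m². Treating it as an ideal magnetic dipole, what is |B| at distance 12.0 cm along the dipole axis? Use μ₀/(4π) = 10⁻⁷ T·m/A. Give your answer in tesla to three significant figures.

B ≈ 1.54×10⁻⁵ T

On axis B = (μ₀/4π)·2m/r³.
B = 2·(10⁻⁷)·(0.133) / (0.120)³ = 1.539×10⁻⁵ T.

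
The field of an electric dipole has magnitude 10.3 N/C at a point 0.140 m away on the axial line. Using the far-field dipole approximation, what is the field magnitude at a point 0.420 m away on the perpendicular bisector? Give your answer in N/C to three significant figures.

E ≈ 0.191 N/C

Dipole fields scale as 1/r³ in the far field.
The axial field is twice the equatorial field at the same r, so the geometry factor is 1/2.
E₂ = E₁ · (1/2) · (r₁/r₂)³ = 10.3 · 0.5 · (0.140/0.420)³.
(r₁/r₂)³ = (0.3333)³ = 0.03704.
E₂ ≈ 0.1907 N/C.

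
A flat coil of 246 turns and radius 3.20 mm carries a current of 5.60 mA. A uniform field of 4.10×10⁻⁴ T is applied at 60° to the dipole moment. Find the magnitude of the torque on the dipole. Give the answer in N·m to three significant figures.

τ ≈ 1.57×10⁻⁸ N·m

m = NIA = NIπa² = 246·(0.00560)·π·(0.00320)² = 4.432×10⁻⁵ A·m².
Torque on a magnetic dipole: τ = mB sinθ.
τ = (4.432×10⁻⁵)(4.10×10⁻⁴)·sin60° = 1.574×10⁻⁸ N·m.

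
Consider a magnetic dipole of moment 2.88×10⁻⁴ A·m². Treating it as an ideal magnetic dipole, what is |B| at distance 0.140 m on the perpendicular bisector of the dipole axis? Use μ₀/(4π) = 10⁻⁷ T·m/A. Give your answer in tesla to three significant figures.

B ≈ 1.05×10⁻⁸ T

In the equatorial plane B = (μ₀/4π)·m/r³ (half the axial value).
B = (10⁻⁷)·(2.88×10⁻⁴) / (0.140)³ = 1.050×10⁻⁸ T.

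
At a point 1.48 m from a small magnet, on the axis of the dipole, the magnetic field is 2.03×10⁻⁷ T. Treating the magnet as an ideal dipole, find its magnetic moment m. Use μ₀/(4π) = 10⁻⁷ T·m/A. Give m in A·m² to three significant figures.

On axis B = (μ₀/4π)·2m/r³, so m = Br³·4π/(μ₀·2).
m = (2.03×10⁻⁷)·(1.48)³ / (2·10⁻⁷) = 3.290 A·m².

m ≈ 3.29 A·m²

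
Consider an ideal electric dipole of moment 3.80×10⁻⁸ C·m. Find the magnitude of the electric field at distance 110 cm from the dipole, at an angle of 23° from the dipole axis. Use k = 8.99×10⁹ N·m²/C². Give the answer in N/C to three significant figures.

E ≈ 483 N/C

At angle θ the dipole field magnitude is E = (kp/r³)·√(1 + 3cos²θ).
kp/r³ = (8.99×10⁹)(3.80×10⁻⁸) / (1.10)³ = 256.7 N/C.
√(1 + 3cos²23°) = √(1 + 3·0.8473) = √3.5420 ≈ 1.8820.
E ≈ 256.7 × 1.882 = 483.0 N/C.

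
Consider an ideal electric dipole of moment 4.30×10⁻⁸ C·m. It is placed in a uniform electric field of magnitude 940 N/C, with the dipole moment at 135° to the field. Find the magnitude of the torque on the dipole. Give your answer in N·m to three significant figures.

τ ≈ 2.86×10⁻⁵ N·m

Torque on an electric dipole: τ = pE sinθ.
τ = (4.30×10⁻⁸)(940)·sin135° = 2.858×10⁻⁵ N·m.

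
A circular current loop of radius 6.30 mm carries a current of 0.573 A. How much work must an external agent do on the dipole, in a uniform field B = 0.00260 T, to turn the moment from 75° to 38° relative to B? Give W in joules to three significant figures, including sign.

W ≈ -9.83×10⁻⁸ J

Magnetic moment m = IA = Iπa² = (0.573)·π·(0.00630)² = 7.145×10⁻⁵ A·m².
W_ext = ΔU = −mB cosθ₂ + mB cosθ₁ = mB(cosθ₁ − cosθ₂).
W = (7.145×10⁻⁵)(0.00260)·(cos75° − cos38°) = (1.858×10⁻⁷)·(-0.5292) = -9.831×10⁻⁸ J.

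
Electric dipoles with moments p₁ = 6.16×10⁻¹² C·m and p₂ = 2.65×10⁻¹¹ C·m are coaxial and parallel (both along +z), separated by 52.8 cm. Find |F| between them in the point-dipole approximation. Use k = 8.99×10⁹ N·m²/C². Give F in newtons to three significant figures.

F ≈ 1.13×10⁻¹⁰ N

On-axis field of dipole 1 at distance r: E = 2kp₁/r³. Force on dipole 2 is F = p₂·dE/dr (gradient along axis).
dE/dr = −6kp₁/r⁴, so |F| = 6kp₁p₂/r⁴ (attractive for aligned moments).
F = 6(8.99×10⁹)(6.16×10⁻¹²)(2.65×10⁻¹¹)/(0.528)⁴ = 1.133×10⁻¹⁰ N.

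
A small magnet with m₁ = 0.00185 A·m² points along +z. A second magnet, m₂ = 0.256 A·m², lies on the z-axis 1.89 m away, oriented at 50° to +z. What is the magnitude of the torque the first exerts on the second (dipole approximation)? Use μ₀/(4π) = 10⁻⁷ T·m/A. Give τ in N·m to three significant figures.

Dipole B is on the axis of dipole A, so B₁ there is axial: B₁ = (μ₀/4π)·2m₁/r³ along +z.
B₁ = 2(10⁻⁷)(0.00185)/(1.89)³ = 5.480×10⁻¹¹ T.
τ = m₂ B₁ sinθ.
τ = (0.256)(5.480×10⁻¹¹)·sin50° = 1.075×10⁻¹¹ N·m.

τ ≈ 1.07×10⁻¹¹ N·m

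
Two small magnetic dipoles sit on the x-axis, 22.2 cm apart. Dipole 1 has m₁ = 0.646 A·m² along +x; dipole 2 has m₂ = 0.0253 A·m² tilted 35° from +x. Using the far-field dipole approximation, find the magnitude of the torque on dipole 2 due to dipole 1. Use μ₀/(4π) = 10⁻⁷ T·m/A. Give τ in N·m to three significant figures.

τ ≈ 1.71×10⁻⁷ N·m

Dipole B is on the axis of dipole A, so B₁ there is axial: B₁ = (μ₀/4π)·2m₁/r³ along +x.
B₁ = 2(10⁻⁷)(0.646)/(0.222)³ = 1.181×10⁻⁵ T.
τ = m₂ B₁ sinθ.
τ = (0.0253)(1.181×10⁻⁵)·sin35° = 1.714×10⁻⁷ N·m.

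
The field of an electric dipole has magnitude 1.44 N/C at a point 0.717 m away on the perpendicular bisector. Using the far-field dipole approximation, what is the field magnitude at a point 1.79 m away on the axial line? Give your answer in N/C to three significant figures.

E ≈ 0.185 N/C

Dipole fields scale as 1/r³ in the far field.
The axial field is twice the equatorial field at the same r, so the geometry factor is 2/1.
E₂ = E₁ · (2/1) · (r₁/r₂)³ = 1.44 · 2 · (0.717/1.79)³.
(r₁/r₂)³ = (0.4006)³ = 0.06427.
E₂ ≈ 0.1851 N/C.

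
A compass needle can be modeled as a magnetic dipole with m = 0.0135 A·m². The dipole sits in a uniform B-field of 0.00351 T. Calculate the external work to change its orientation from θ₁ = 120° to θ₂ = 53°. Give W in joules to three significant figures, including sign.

W ≈ -5.22×10⁻⁵ J

W_ext = ΔU = −mB cosθ₂ + mB cosθ₁ = mB(cosθ₁ − cosθ₂).
W = (0.0135)(0.00351)·(cos120° − cos53°) = (4.738×10⁻⁵)·(-1.1018) = -5.221×10⁻⁵ J.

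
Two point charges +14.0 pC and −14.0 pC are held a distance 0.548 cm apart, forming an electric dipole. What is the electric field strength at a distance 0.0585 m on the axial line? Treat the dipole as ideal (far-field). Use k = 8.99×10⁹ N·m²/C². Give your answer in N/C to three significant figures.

Dipole moment p = qd = (1.40×10⁻¹¹ C)(0.00548 m) = 7.672×10⁻¹⁴ C·m.
On the dipole axis E = 2kp/r³.
E = 2·(8.99×10⁹)(7.672×10⁻¹⁴) / (0.0585)³ = 6.890 N/C.

E ≈ 6.89 N/C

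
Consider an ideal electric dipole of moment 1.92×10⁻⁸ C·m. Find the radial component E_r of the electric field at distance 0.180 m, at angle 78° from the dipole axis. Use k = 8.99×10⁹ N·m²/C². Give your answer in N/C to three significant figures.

For a dipole, E_r = (2kp cosθ)/r³.
kp/r³ = (8.99×10⁹)(1.92×10⁻⁸)/(0.180)³ = 2.960×10⁴ N/C.
E_r = 2·2.960×10⁴·cos78° = 1.231×10⁴ N/C.

E_r ≈ 1.23×10⁴ N/C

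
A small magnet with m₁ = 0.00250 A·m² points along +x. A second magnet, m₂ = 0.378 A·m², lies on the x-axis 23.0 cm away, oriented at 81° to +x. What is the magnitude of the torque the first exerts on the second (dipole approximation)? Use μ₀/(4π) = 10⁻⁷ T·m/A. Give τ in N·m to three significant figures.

Dipole B is on the axis of dipole A, so B₁ there is axial: B₁ = (μ₀/4π)·2m₁/r³ along +x.
B₁ = 2(10⁻⁷)(0.00250)/(0.230)³ = 4.109×10⁻⁸ T.
τ = m₂ B₁ sinθ.
τ = (0.378)(4.109×10⁻⁸)·sin81° = 1.534×10⁻⁸ N·m.

τ ≈ 1.53×10⁻⁸ N·m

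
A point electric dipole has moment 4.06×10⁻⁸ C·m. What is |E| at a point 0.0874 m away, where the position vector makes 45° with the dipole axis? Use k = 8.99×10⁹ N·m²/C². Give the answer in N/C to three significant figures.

E ≈ 8.64×10⁵ N/C

At angle θ the dipole field magnitude is E = (kp/r³)·√(1 + 3cos²θ).
kp/r³ = (8.99×10⁹)(4.06×10⁻⁸) / (0.0874)³ = 5.467×10⁵ N/C.
√(1 + 3cos²45°) = √(1 + 3·0.5000) = √2.5000 ≈ 1.5811.
E ≈ 5.467×10⁵ × 1.581 = 8.644×10⁵ N/C.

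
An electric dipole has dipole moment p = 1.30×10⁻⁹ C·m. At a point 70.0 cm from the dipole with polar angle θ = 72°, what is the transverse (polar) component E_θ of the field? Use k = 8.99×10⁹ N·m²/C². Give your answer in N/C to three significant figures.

E_θ ≈ 32.4 N/C

For a dipole, E_θ = (kp sinθ)/r³.
kp/r³ = (8.99×10⁹)(1.30×10⁻⁹)/(0.700)³ = 34.07 N/C.
E_θ = 34.07·sin72° = 32.41 N/C.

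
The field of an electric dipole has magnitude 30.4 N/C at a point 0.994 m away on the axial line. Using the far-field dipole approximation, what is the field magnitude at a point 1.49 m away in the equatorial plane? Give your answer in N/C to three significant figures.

E ≈ 4.51 N/C

Dipole fields scale as 1/r³ in the far field.
The axial field is twice the equatorial field at the same r, so the geometry factor is 1/2.
E₂ = E₁ · (1/2) · (r₁/r₂)³ = 30.4 · 0.5 · (0.994/1.49)³.
(r₁/r₂)³ = (0.6671)³ = 0.2969.
E₂ ≈ 4.513 N/C.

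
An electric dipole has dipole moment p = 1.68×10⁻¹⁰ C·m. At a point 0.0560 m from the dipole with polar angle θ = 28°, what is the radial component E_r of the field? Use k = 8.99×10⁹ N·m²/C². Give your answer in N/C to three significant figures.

E_r ≈ 1.52×10⁴ N/C

For a dipole, E_r = (2kp cosθ)/r³.
kp/r³ = (8.99×10⁹)(1.68×10⁻¹⁰)/(0.0560)³ = 8600 N/C.
E_r = 2·8600·cos28° = 1.519×10⁴ N/C.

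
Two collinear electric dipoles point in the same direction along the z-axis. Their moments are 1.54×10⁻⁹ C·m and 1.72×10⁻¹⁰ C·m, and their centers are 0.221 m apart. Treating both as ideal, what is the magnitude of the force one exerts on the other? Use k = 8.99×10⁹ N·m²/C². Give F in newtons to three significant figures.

F ≈ 5.99×10⁻⁶ N

On-axis field of dipole 1 at distance r: E = 2kp₁/r³. Force on dipole 2 is F = p₂·dE/dr (gradient along axis).
dE/dr = −6kp₁/r⁴, so |F| = 6kp₁p₂/r⁴ (attractive for aligned moments).
F = 6(8.99×10⁹)(1.54×10⁻⁹)(1.72×10⁻¹⁰)/(0.221)⁴ = 5.990×10⁻⁶ N.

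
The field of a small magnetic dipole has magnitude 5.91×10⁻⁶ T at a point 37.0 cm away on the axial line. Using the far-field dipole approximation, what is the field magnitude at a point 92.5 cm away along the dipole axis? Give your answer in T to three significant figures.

Dipole fields scale as 1/r³ in the far field; the geometry is the same at both points.
B₂ = B₁ · (r₁/r₂)³ = 5.91×10⁻⁶ · (37.0/92.5)³.
(r₁/r₂)³ = (0.4)³ = 0.064.
B₂ ≈ 3.782×10⁻⁷ T.

B ≈ 3.78×10⁻⁷ T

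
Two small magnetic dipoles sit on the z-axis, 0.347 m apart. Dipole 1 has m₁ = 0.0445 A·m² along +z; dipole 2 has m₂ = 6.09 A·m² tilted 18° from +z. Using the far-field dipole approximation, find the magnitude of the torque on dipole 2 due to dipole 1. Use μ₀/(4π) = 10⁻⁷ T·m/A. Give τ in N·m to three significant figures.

τ ≈ 4.01×10⁻⁷ N·m

Dipole B is on the axis of dipole A, so B₁ there is axial: B₁ = (μ₀/4π)·2m₁/r³ along +z.
B₁ = 2(10⁻⁷)(0.0445)/(0.347)³ = 2.130×10⁻⁷ T.
τ = m₂ B₁ sinθ.
τ = (6.09)(2.130×10⁻⁷)·sin18° = 4.009×10⁻⁷ N·m.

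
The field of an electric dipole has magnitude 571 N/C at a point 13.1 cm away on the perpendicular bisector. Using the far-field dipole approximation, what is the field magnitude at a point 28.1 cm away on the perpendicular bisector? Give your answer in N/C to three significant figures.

E ≈ 57.9 N/C

Dipole fields scale as 1/r³ in the far field; the geometry is the same at both points.
E₂ = E₁ · (r₁/r₂)³ = 571 · (13.1/28.1)³.
(r₁/r₂)³ = (0.4662)³ = 0.1013.
E₂ ≈ 57.85 N/C.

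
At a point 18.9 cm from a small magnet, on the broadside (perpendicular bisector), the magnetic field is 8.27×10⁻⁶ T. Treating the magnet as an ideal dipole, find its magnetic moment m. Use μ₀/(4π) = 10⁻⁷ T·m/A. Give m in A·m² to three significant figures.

m ≈ 0.558 A·m²

In the equatorial plane B = (μ₀/4π)·m/r³, so m = Br³·4π/(μ₀).
m = (8.27×10⁻⁶)·(0.189)³ / (10⁻⁷) = 0.5583 A·m².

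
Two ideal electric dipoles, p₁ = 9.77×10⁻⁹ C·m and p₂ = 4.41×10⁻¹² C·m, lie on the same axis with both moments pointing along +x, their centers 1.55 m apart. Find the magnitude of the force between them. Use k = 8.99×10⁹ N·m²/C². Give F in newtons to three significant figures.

On-axis field of dipole 1 at distance r: E = 2kp₁/r³. Force on dipole 2 is F = p₂·dE/dr (gradient along axis).
dE/dr = −6kp₁/r⁴, so |F| = 6kp₁p₂/r⁴ (attractive for aligned moments).
F = 6(8.99×10⁹)(9.77×10⁻⁹)(4.41×10⁻¹²)/(1.55)⁴ = 4.026×10⁻¹⁰ N.

F ≈ 4.03×10⁻¹⁰ N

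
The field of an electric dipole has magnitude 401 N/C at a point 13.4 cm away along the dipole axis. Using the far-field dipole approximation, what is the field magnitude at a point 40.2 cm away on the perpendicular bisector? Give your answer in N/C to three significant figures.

Dipole fields scale as 1/r³ in the far field.
The axial field is twice the equatorial field at the same r, so the geometry factor is 1/2.
E₂ = E₁ · (1/2) · (r₁/r₂)³ = 401 · 0.5 · (13.4/40.2)³.
(r₁/r₂)³ = (0.3333)³ = 0.03704.
E₂ ≈ 7.426 N/C.

E ≈ 7.43 N/C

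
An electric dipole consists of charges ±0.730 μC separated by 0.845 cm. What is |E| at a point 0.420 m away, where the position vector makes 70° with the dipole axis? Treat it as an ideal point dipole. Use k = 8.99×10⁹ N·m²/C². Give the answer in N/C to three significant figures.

E ≈ 870 N/C

Dipole moment p = qd = (7.30×10⁻⁷ C)(0.00845 m) = 6.169×10⁻⁹ C·m.
At angle θ the dipole field magnitude is E = (kp/r³)·√(1 + 3cos²θ).
kp/r³ = (8.99×10⁹)(6.169×10⁻⁹) / (0.420)³ = 748.6 N/C.
√(1 + 3cos²70°) = √(1 + 3·0.1170) = √1.3509 ≈ 1.1623.
E ≈ 748.6 × 1.162 = 870.0 N/C.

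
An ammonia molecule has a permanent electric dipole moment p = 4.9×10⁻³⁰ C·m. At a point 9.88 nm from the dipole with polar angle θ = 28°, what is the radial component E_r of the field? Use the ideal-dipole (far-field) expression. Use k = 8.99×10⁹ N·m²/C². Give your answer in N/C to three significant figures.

E_r ≈ 8.07×10⁴ N/C

For a dipole, E_r = (2kp cosθ)/r³.
kp/r³ = (8.99×10⁹)(4.90×10⁻³⁰)/(9.88×10⁻⁹)³ = 4.568×10⁴ N/C.
E_r = 2·4.568×10⁴·cos28° = 8.066×10⁴ N/C.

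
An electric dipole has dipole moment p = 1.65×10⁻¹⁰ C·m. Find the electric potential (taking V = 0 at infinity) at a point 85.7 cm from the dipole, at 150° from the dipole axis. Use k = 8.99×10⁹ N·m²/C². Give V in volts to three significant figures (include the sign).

The dipole potential is V = kp cosθ / r².
V = (8.99×10⁹)(1.65×10⁻¹⁰)·cos150° / (0.857)² = -1.749 V.

V ≈ -1.75 V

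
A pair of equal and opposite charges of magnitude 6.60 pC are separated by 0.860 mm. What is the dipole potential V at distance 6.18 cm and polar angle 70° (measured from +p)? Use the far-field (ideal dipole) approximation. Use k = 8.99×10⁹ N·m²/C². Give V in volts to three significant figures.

Dipole moment p = qd = (6.60×10⁻¹² C)(8.60×10⁻⁴ m) = 5.676×10⁻¹⁵ C·m.
The dipole potential is V = kp cosθ / r².
V = (8.99×10⁹)(5.676×10⁻¹⁵)·cos70° / (0.0618)² = 0.004570 V.

V ≈ 0.00457 V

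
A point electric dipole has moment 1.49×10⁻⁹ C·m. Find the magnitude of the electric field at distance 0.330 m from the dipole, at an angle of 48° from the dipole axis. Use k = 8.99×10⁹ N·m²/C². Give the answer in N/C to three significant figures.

At angle θ the dipole field magnitude is E = (kp/r³)·√(1 + 3cos²θ).
kp/r³ = (8.99×10⁹)(1.49×10⁻⁹) / (0.330)³ = 372.7 N/C.
√(1 + 3cos²48°) = √(1 + 3·0.4477) = √2.3432 ≈ 1.5308.
E ≈ 372.7 × 1.531 = 570.6 N/C.

E ≈ 571 N/C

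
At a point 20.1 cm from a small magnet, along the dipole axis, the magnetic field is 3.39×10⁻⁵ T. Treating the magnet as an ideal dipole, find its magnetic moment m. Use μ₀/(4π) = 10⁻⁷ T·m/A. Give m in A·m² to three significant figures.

m ≈ 1.38 A·m²

On axis B = (μ₀/4π)·2m/r³, so m = Br³·4π/(μ₀·2).
m = (3.39×10⁻⁵)·(0.201)³ / (2·10⁻⁷) = 1.376 A·m².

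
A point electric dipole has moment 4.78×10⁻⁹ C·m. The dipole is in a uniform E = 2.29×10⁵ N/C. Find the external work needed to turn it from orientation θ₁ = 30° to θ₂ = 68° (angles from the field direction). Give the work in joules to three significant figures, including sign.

W_ext = ΔU = U(θ₂) − U(θ₁) = −pE cosθ₂ − (−pE cosθ₁) = pE(cosθ₁ − cosθ₂).
W = (4.78×10⁻⁹)(2.29×10⁵)·(cos30° − cos68°) = (0.001095)·(+0.4914) = 5.379×10⁻⁴ J.

W ≈ 5.38×10⁻⁴ J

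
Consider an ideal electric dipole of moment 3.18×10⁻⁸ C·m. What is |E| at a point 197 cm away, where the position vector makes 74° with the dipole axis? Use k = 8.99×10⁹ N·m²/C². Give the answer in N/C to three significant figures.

E ≈ 41.4 N/C

At angle θ the dipole field magnitude is E = (kp/r³)·√(1 + 3cos²θ).
kp/r³ = (8.99×10⁹)(3.18×10⁻⁸) / (1.97)³ = 37.39 N/C.
√(1 + 3cos²74°) = √(1 + 3·0.0760) = √1.2279 ≈ 1.1081.
E ≈ 37.39 × 1.108 = 41.44 N/C.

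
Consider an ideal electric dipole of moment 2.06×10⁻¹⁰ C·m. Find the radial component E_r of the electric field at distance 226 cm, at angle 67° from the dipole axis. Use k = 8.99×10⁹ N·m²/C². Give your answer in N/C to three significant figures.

For a dipole, E_r = (2kp cosθ)/r³.
kp/r³ = (8.99×10⁹)(2.06×10⁻¹⁰)/(2.26)³ = 0.1604 N/C.
E_r = 2·0.1604·cos67° = 0.1254 N/C.

E_r ≈ 0.125 N/C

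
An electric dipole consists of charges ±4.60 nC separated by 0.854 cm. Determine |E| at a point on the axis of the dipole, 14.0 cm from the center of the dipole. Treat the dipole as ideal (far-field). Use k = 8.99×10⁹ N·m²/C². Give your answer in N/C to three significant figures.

E ≈ 257 N/C

Dipole moment p = qd = (4.60×10⁻⁹ C)(0.00854 m) = 3.928×10⁻¹¹ C·m.
On the dipole axis E = 2kp/r³.
E = 2·(8.99×10⁹)(3.928×10⁻¹¹) / (0.140)³ = 257.4 N/C.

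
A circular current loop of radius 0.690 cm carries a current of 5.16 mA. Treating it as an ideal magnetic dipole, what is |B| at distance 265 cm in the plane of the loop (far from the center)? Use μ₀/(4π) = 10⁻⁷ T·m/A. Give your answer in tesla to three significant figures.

Magnetic moment m = IA = Iπa² = (0.00516)·π·(0.00690)² = 7.718×10⁻⁷ A·m².
In the equatorial plane B = (μ₀/4π)·m/r³ (half the axial value).
B = (10⁻⁷)·(7.718×10⁻⁷) / (2.65)³ = 4.147×10⁻¹⁵ T.

B ≈ 4.15×10⁻¹⁵ T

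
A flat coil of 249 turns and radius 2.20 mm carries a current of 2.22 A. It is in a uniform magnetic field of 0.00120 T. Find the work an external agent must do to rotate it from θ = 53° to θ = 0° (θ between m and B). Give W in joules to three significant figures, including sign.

W ≈ -4.02×10⁻⁶ J

m = NIA = NIπa² = 249·(2.22)·π·(0.00220)² = 0.008405 A·m².
W_ext = ΔU = −mB cosθ₂ + mB cosθ₁ = mB(cosθ₁ − cosθ₂).
W = (0.008405)(0.00120)·(cos53° − cos0°) = (1.009×10⁻⁵)·(-0.3982) = -4.016×10⁻⁶ J.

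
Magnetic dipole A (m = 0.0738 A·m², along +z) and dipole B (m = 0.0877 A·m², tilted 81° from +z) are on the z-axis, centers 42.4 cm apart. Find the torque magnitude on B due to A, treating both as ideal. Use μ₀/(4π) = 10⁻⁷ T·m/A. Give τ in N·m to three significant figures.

τ ≈ 1.68×10⁻⁸ N·m

Dipole B is on the axis of dipole A, so B₁ there is axial: B₁ = (μ₀/4π)·2m₁/r³ along +z.
B₁ = 2(10⁻⁷)(0.0738)/(0.424)³ = 1.936×10⁻⁷ T.
τ = m₂ B₁ sinθ.
τ = (0.0877)(1.936×10⁻⁷)·sin81° = 1.677×10⁻⁸ N·m.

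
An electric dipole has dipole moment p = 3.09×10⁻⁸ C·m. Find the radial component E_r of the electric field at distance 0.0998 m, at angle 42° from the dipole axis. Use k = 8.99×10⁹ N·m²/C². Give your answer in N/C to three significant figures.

For a dipole, E_r = (2kp cosθ)/r³.
kp/r³ = (8.99×10⁹)(3.09×10⁻⁸)/(0.0998)³ = 2.795×10⁵ N/C.
E_r = 2·2.795×10⁵·cos42° = 4.154×10⁵ N/C.

E_r ≈ 4.15×10⁵ N/C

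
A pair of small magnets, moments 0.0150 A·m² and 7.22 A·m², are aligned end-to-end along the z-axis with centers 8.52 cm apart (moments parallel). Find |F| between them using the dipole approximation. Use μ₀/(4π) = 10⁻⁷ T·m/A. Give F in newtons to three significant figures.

On-axis B of dipole 1: B = (μ₀/4π)·2m₁/r³. Force on dipole 2: F = m₂·dB/dr.
dB/dr = −(μ₀/4π)·6m₁/r⁴, so |F| = (μ₀/4π)·6m₁m₂/r⁴.
F = 6(10⁻⁷)(0.0150)(7.22)/(0.0852)⁴ = 0.001233 N.

F ≈ 0.00123 N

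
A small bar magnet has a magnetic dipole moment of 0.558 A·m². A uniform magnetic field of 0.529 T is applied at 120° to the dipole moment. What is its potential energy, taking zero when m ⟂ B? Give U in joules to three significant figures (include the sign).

U = −m·B = −mB cosθ.
U = −(0.558)(0.529)·cos120° = 0.1476 J.

U ≈ 0.148 J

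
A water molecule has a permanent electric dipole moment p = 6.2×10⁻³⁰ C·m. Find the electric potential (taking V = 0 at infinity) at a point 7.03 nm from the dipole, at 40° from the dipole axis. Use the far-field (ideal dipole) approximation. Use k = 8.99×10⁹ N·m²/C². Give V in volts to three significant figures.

The dipole potential is V = kp cosθ / r².
V = (8.99×10⁹)(6.20×10⁻³⁰)·cos40° / (7.03×10⁻⁹)² = 8.640×10⁻⁴ V.

V ≈ 8.64×10⁻⁴ V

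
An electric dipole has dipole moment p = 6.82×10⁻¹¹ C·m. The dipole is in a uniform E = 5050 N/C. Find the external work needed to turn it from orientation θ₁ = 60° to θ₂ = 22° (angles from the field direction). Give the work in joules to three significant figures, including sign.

W ≈ -1.47×10⁻⁷ J

W_ext = ΔU = U(θ₂) − U(θ₁) = −pE cosθ₂ − (−pE cosθ₁) = pE(cosθ₁ − cosθ₂).
W = (6.82×10⁻¹¹)(5050)·(cos60° − cos22°) = (3.444×10⁻⁷)·(-0.4272) = -1.471×10⁻⁷ J.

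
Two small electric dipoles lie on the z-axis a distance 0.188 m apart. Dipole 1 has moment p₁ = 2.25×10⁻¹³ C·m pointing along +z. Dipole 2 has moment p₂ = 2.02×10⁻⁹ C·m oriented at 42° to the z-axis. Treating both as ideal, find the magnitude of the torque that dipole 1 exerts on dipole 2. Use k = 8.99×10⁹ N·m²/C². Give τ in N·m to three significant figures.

The second dipole sits on the axis of the first, so the field there is axial: E₁ = 2kp₁/r³ along +z.
E₁ = 2(8.99×10⁹)(2.25×10⁻¹³)/(0.188)³ = 0.6088 N/C.
Torque on the second dipole: τ = p₂ E₁ sinθ.
τ = (2.02×10⁻⁹)(0.6088)·sin42° = 8.229×10⁻¹⁰ N·m.

τ ≈ 8.23×10⁻¹⁰ N·m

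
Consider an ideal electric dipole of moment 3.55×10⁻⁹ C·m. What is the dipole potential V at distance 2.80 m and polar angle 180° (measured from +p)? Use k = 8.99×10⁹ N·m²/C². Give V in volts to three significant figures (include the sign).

V ≈ -4.07 V

The dipole potential is V = kp cosθ / r².
V = (8.99×10⁹)(3.55×10⁻⁹)·cos180° / (2.80)² = -4.071 V.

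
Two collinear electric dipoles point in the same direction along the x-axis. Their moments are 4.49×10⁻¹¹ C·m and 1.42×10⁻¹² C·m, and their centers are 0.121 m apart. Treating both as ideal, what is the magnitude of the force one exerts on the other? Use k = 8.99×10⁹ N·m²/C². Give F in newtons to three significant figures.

On-axis field of dipole 1 at distance r: E = 2kp₁/r³. Force on dipole 2 is F = p₂·dE/dr (gradient along axis).
dE/dr = −6kp₁/r⁴, so |F| = 6kp₁p₂/r⁴ (attractive for aligned moments).
F = 6(8.99×10⁹)(4.49×10⁻¹¹)(1.42×10⁻¹²)/(0.121)⁴ = 1.604×10⁻⁸ N.

F ≈ 1.60×10⁻⁸ N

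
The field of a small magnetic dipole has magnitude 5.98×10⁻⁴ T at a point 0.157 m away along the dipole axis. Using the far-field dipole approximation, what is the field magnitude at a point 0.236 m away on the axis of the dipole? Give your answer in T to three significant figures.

Dipole fields scale as 1/r³ in the far field; the geometry is the same at both points.
B₂ = B₁ · (r₁/r₂)³ = 5.98×10⁻⁴ · (0.157/0.236)³.
(r₁/r₂)³ = (0.6653)³ = 0.2944.
B₂ ≈ 1.761×10⁻⁴ T.

B ≈ 1.76×10⁻⁴ T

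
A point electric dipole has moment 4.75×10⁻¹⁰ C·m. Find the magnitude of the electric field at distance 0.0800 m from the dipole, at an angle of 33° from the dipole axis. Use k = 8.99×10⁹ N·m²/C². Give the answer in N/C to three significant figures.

At angle θ the dipole field magnitude is E = (kp/r³)·√(1 + 3cos²θ).
kp/r³ = (8.99×10⁹)(4.75×10⁻¹⁰) / (0.0800)³ = 8340 N/C.
√(1 + 3cos²33°) = √(1 + 3·0.7034) = √3.1101 ≈ 1.7635.
E ≈ 8340 × 1.764 = 1.471×10⁴ N/C.

E ≈ 1.47×10⁴ N/C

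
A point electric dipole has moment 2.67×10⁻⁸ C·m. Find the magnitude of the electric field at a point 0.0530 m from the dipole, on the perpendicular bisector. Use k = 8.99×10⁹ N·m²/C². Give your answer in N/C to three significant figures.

E ≈ 1.61×10⁶ N/C

In the equatorial plane E = kp/r³.
E = (8.99×10⁹)(2.67×10⁻⁸) / (0.0530)³ = 1.612×10⁶ N/C.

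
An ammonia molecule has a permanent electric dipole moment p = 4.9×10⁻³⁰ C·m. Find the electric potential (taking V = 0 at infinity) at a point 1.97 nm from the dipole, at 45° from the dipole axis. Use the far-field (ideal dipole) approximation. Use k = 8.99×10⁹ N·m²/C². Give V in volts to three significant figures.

The dipole potential is V = kp cosθ / r².
V = (8.99×10⁹)(4.90×10⁻³⁰)·cos45° / (1.97×10⁻⁹)² = 0.008026 V.

V ≈ 0.00803 V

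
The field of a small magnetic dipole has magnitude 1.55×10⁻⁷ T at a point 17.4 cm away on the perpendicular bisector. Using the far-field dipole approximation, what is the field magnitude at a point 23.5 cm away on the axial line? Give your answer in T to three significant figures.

B ≈ 1.26×10⁻⁷ T

Dipole fields scale as 1/r³ in the far field.
The axial field is twice the equatorial field at the same r, so the geometry factor is 2/1.
B₂ = B₁ · (2/1) · (r₁/r₂)³ = 1.55×10⁻⁷ · 2 · (17.4/23.5)³.
(r₁/r₂)³ = (0.7404)³ = 0.4059.
B₂ ≈ 1.258×10⁻⁷ T.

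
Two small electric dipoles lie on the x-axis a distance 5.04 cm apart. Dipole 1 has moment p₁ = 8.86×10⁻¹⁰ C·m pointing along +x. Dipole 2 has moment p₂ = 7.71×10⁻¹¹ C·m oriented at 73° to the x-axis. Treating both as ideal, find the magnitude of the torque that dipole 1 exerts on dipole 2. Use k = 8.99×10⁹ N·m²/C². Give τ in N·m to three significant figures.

τ ≈ 9.17×10⁻⁶ N·m

The second dipole sits on the axis of the first, so the field there is axial: E₁ = 2kp₁/r³ along +x.
E₁ = 2(8.99×10⁹)(8.86×10⁻¹⁰)/(0.0504)³ = 1.244×10⁵ N/C.
Torque on the second dipole: τ = p₂ E₁ sinθ.
τ = (7.71×10⁻¹¹)(1.244×10⁵)·sin73° = 9.175×10⁻⁶ N·m.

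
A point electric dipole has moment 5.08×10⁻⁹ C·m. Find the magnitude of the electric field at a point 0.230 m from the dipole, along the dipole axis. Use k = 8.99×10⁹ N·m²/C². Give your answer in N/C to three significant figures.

E ≈ 7510 N/C

On the dipole axis E = 2kp/r³.
E = 2·(8.99×10⁹)(5.08×10⁻⁹) / (0.230)³ = 7507 N/C.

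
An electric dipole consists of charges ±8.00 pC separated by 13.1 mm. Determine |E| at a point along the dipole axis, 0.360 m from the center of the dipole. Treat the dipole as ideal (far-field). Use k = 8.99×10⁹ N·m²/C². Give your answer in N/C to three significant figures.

E ≈ 0.0404 N/C

Dipole moment p = qd = (8.00×10⁻¹² C)(0.0131 m) = 1.048×10⁻¹³ C·m.
On the dipole axis E = 2kp/r³.
E = 2·(8.99×10⁹)(1.048×10⁻¹³) / (0.360)³ = 0.04039 N/C.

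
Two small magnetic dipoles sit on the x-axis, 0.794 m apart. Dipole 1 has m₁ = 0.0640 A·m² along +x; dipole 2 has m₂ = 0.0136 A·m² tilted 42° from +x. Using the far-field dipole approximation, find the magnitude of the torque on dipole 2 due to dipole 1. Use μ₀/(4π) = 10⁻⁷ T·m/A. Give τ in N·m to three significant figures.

Dipole B is on the axis of dipole A, so B₁ there is axial: B₁ = (μ₀/4π)·2m₁/r³ along +x.
B₁ = 2(10⁻⁷)(0.0640)/(0.794)³ = 2.557×10⁻⁸ T.
τ = m₂ B₁ sinθ.
τ = (0.0136)(2.557×10⁻⁸)·sin42° = 2.327×10⁻¹⁰ N·m.

τ ≈ 2.33×10⁻¹⁰ N·m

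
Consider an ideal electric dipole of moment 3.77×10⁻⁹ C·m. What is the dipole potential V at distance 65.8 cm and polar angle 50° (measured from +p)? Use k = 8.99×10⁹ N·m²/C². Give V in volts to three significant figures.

The dipole potential is V = kp cosθ / r².
V = (8.99×10⁹)(3.77×10⁻⁹)·cos50° / (0.658)² = 50.32 V.

V ≈ 50.3 V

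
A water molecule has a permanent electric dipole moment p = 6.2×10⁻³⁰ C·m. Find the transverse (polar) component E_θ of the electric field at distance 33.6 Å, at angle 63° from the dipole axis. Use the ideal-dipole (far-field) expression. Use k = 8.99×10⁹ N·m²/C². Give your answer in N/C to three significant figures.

E_θ ≈ 1.31×10⁶ N/C

For a dipole, E_θ = (kp sinθ)/r³.
kp/r³ = (8.99×10⁹)(6.20×10⁻³⁰)/(3.36×10⁻⁹)³ = 1.469×10⁶ N/C.
E_θ = 1.469×10⁶·sin63° = 1.309×10⁶ N/C.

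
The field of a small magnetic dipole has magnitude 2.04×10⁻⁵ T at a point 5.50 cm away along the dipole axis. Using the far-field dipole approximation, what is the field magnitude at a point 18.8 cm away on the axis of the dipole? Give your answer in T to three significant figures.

B ≈ 5.11×10⁻⁷ T

Dipole fields scale as 1/r³ in the far field; the geometry is the same at both points.
B₂ = B₁ · (r₁/r₂)³ = 2.04×10⁻⁵ · (5.50/18.8)³.
(r₁/r₂)³ = (0.2926)³ = 0.02504.
B₂ ≈ 5.108×10⁻⁷ T.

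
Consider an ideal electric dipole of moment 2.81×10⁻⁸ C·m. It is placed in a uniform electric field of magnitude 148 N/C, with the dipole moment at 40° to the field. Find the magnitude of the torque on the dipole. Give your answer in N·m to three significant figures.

Torque on an electric dipole: τ = pE sinθ.
τ = (2.81×10⁻⁸)(148)·sin40° = 2.673×10⁻⁶ N·m.

τ ≈ 2.67×10⁻⁶ N·m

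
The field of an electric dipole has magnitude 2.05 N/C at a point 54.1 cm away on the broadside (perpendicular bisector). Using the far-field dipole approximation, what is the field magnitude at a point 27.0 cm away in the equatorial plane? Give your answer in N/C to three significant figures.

E ≈ 16.5 N/C

Dipole fields scale as 1/r³ in the far field; the geometry is the same at both points.
E₂ = E₁ · (r₁/r₂)³ = 2.05 · (54.1/27.0)³.
(r₁/r₂)³ = (2.004)³ = 8.045.
E₂ ≈ 16.49 N/C.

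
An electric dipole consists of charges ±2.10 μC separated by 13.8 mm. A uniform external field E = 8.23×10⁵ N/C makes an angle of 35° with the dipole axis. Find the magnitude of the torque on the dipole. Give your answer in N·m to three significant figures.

τ ≈ 0.0137 N·m

Dipole moment p = qd = (2.10×10⁻⁶ C)(0.0138 m) = 2.898×10⁻⁸ C·m.
Torque on an electric dipole: τ = pE sinθ.
τ = (2.898×10⁻⁸)(8.23×10⁵)·sin35° = 0.01368 N·m.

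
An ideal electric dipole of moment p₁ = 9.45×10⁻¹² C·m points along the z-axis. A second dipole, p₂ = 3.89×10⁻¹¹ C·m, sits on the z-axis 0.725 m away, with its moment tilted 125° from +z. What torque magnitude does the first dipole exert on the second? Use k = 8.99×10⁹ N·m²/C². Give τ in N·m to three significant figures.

τ ≈ 1.42×10⁻¹¹ N·m

The second dipole sits on the axis of the first, so the field there is axial: E₁ = 2kp₁/r³ along +z.
E₁ = 2(8.99×10⁹)(9.45×10⁻¹²)/(0.725)³ = 0.4459 N/C.
Torque on the second dipole: τ = p₂ E₁ sinθ.
τ = (3.89×10⁻¹¹)(0.4459)·sin125° = 1.421×10⁻¹¹ N·m.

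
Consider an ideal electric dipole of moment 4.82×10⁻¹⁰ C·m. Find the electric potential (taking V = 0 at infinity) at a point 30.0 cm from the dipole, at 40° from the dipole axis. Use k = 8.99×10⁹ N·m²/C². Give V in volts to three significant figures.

The dipole potential is V = kp cosθ / r².
V = (8.99×10⁹)(4.82×10⁻¹⁰)·cos40° / (0.300)² = 36.88 V.

V ≈ 36.9 V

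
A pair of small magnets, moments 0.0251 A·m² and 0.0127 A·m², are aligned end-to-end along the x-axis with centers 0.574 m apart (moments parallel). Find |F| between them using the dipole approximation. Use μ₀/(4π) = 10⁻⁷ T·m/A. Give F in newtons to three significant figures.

F ≈ 1.76×10⁻⁹ N

On-axis B of dipole 1: B = (μ₀/4π)·2m₁/r³. Force on dipole 2: F = m₂·dB/dr.
dB/dr = −(μ₀/4π)·6m₁/r⁴, so |F| = (μ₀/4π)·6m₁m₂/r⁴.
F = 6(10⁻⁷)(0.0251)(0.0127)/(0.574)⁴ = 1.762×10⁻⁹ N.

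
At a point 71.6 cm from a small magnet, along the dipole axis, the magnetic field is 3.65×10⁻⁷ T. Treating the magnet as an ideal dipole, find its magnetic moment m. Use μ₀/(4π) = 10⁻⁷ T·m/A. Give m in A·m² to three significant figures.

m ≈ 0.670 A·m²

On axis B = (μ₀/4π)·2m/r³, so m = Br³·4π/(μ₀·2).
m = (3.65×10⁻⁷)·(0.716)³ / (2·10⁻⁷) = 0.6699 A·m².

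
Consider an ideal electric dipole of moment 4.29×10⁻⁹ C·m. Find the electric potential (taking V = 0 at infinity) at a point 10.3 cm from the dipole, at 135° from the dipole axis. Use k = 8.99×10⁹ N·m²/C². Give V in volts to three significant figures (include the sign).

The dipole potential is V = kp cosθ / r².
V = (8.99×10⁹)(4.29×10⁻⁹)·cos135° / (0.103)² = -2571 V.

V ≈ -2570 V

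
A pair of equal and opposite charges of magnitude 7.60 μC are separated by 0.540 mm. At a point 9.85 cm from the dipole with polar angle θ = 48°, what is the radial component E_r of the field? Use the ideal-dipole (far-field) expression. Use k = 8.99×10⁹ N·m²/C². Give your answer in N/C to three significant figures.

E_r ≈ 5.17×10⁴ N/C

Dipole moment p = qd = (7.60×10⁻⁶ C)(5.40×10⁻⁴ m) = 4.104×10⁻⁹ C·m.
For a dipole, E_r = (2kp cosθ)/r³.
kp/r³ = (8.99×10⁹)(4.104×10⁻⁹)/(0.0985)³ = 3.861×10⁴ N/C.
E_r = 2·3.861×10⁴·cos48° = 5.167×10⁴ N/C.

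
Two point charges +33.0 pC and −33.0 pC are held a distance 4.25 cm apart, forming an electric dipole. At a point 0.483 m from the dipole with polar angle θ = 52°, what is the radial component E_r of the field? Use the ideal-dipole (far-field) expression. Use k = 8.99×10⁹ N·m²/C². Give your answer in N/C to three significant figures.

Dipole moment p = qd = (3.30×10⁻¹¹ C)(0.0425 m) = 1.403×10⁻¹² C·m.
For a dipole, E_r = (2kp cosθ)/r³.
kp/r³ = (8.99×10⁹)(1.403×10⁻¹²)/(0.483)³ = 0.1119 N/C.
E_r = 2·0.1119·cos52° = 0.1378 N/C.

E_r ≈ 0.138 N/C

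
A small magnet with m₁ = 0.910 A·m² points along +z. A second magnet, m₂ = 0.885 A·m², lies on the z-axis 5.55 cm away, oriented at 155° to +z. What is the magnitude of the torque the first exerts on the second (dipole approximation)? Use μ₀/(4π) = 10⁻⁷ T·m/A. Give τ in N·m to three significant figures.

Dipole B is on the axis of dipole A, so B₁ there is axial: B₁ = (μ₀/4π)·2m₁/r³ along +z.
B₁ = 2(10⁻⁷)(0.910)/(0.0555)³ = 0.001065 T.
τ = m₂ B₁ sinθ.
τ = (0.885)(0.001065)·sin155° = 3.982×10⁻⁴ N·m.

τ ≈ 3.98×10⁻⁴ N·m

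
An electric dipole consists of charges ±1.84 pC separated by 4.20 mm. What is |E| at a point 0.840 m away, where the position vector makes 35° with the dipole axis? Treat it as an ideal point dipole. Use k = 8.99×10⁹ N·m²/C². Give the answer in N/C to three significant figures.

Dipole moment p = qd = (1.84×10⁻¹² C)(0.00420 m) = 7.728×10⁻¹⁵ C·m.
At angle θ the dipole field magnitude is E = (kp/r³)·√(1 + 3cos²θ).
kp/r³ = (8.99×10⁹)(7.728×10⁻¹⁵) / (0.840)³ = 1.172×10⁻⁴ N/C.
√(1 + 3cos²35°) = √(1 + 3·0.6710) = √3.0130 ≈ 1.7358.
E ≈ 1.172×10⁻⁴ × 1.736 = 2.035×10⁻⁴ N/C.

E ≈ 2.03×10⁻⁴ N/C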